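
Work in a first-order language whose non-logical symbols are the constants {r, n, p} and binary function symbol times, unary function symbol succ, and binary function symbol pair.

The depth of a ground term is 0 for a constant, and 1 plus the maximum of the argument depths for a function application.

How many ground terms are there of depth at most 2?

Let N_k count ground terms of depth at most k. Each non-constant term of depth ≤ k is some function symbol applied to depth-≤(k−1) arguments, giving N_k = 3 + N_{k-1}^2 + N_{k-1} + N_{k-1}^2.
N_0 = 3
N_1 = 3 + 3^2 + 3 + 3^2 = 24
N_2 = 3 + 24^2 + 24 + 24^2 = 1179

1179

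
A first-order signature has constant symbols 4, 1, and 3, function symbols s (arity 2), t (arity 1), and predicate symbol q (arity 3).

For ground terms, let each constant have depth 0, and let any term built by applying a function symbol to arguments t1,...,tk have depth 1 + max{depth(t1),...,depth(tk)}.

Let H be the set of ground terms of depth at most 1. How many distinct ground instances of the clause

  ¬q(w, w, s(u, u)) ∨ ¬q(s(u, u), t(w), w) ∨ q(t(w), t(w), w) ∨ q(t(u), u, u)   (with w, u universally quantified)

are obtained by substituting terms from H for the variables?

225

Ground terms of depth ≤ 1:
  Let N_k count ground terms of depth at most k. Each non-constant term of depth ≤ k is some function symbol applied to depth-≤(k−1) arguments, giving N_k = 3 + N_{k-1}^2 + N_{k-1}.
  N_0 = 3
  N_1 = 3 + 3^2 + 3 = 15
So there are 15 ground terms available for substitution.
The clause has 2 distinct variables (w, u), each appearing in the body. In the free term algebra distinct substitutions yield syntactically distinct ground instances.
Number of ground instances = 15^2 = 225.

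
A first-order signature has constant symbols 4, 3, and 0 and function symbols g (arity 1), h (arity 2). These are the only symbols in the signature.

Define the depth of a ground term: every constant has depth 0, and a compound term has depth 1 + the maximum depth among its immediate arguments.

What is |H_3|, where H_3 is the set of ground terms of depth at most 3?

Write N_k for the number of ground terms of depth ≤ k. A term of depth ≤ k is either a constant or a function symbol applied to arguments of depth ≤ k−1, so N_k = 3 + N_{k-1} + N_{k-1}^2.
N_0 = 3
N_1 = 3 + 3 + 3^2 = 15
N_2 = 3 + 15 + 15^2 = 243
N_3 = 3 + 243 + 243^2 = 59295

59295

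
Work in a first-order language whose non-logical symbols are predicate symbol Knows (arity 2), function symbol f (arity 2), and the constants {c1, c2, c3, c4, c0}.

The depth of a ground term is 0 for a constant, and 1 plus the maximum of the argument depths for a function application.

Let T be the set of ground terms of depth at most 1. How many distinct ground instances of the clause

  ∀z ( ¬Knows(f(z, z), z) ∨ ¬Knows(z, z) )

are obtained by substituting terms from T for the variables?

30

Ground terms of depth ≤ 1:
  Write N_k for the number of ground terms of depth ≤ k. A term of depth ≤ k is either a constant or a function symbol applied to arguments of depth ≤ k−1, so N_k = 5 + N_{k-1}^2.
  N_0 = 5
  N_1 = 5 + 5^2 = 30
So there are 30 ground terms available for substitution.
There is 1 variable to instantiate (z),  occurring in at least one literal, so different choices give different ground instances.
Number of ground instances = 30.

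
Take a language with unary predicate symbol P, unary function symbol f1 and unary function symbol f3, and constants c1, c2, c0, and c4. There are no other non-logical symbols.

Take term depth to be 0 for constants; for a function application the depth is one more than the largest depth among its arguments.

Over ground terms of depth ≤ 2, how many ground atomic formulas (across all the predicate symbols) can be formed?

28

First count ground terms of depth ≤ 2.
Count level by level. With function symbols f1/1, f3/1, the terms of depth ≤ k are the 4 constants together with each function applied to depth-≤(k−1) tuples, so N_k = 4 + N_{k-1} + N_{k-1}.
N_0 = 4
N_1 = 4 + 4 + 4 = 12
N_2 = 4 + 12 + 12 = 28
So |H| = 28.
Each predicate of arity r yields |H|^r ground atoms (one per choice of an r-tuple from H):
  P: 28
Total ground atoms: 28.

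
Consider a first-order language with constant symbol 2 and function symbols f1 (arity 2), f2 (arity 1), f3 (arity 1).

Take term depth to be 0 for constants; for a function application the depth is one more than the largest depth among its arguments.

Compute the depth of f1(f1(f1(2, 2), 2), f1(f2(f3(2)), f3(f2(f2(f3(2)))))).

depth(f1(2, 2)) = 1 + max(0, 0) = 1
depth(f1(f1(2, 2), 2)) = 1 + max(1, 0) = 2
depth(f3(2)) = 1 + depth(2) = 1 + 0 = 1
depth(f2(f3(2))) = 1 + depth(f3(2)) = 1 + 1 = 2
depth(f2(f2(f3(2)))) = 1 + depth(f2(f3(2))) = 1 + 2 = 3
depth(f3(f2(f2(f3(2))))) = 1 + depth(f2(f2(f3(2)))) = 1 + 3 = 4
depth(f1(f2(f3(2)), f3(f2(f2(f3(2)))))) = 1 + max(2, 4) = 5
depth(f1(f1(f1(2, 2), 2), f1(f2(f3(2)), f3(f2(f2(f3(2))))))) = 1 + max(2, 5) = 6

6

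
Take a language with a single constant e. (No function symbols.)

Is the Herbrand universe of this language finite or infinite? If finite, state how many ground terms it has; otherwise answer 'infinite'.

1

There are no function symbols, so the only ground term is the single constant.
The Herbrand universe is {e}, finite with 1 element.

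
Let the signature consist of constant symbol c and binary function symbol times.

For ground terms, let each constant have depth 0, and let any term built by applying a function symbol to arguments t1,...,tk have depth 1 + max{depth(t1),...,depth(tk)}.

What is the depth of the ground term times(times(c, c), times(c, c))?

depth(times(c, c)) = 1 + max(0, 0) = 1
depth(times(times(c, c), times(c, c))) = 1 + max(1, 1) = 2

2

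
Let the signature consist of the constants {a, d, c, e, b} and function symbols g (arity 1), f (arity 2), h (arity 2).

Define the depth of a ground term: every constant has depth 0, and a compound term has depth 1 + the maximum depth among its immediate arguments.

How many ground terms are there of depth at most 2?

7265

Let N_k count ground terms of depth at most k. Each non-constant term of depth ≤ k is some function symbol applied to depth-≤(k−1) arguments, giving N_k = 5 + N_{k-1} + N_{k-1}^2 + N_{k-1}^2.
N_0 = 5
N_1 = 5 + 5 + 5^2 + 5^2 = 60
N_2 = 5 + 60 + 60^2 + 60^2 = 7265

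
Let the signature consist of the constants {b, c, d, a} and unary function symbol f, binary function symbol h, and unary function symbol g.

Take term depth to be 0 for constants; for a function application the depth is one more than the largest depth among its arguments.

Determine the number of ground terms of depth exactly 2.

Write N_k for the number of ground terms of depth ≤ k. A term of depth ≤ k is either a constant or a function symbol applied to arguments of depth ≤ k−1, so N_k = 4 + N_{k-1} + N_{k-1}^2 + N_{k-1}.
N_0 = 4
N_1 = 4 + 4 + 4^2 + 4 = 28
N_2 = 4 + 28 + 28^2 + 28 = 844
Terms of depth exactly 2: N_2 − N_1 = 844 − 28 = 816.

816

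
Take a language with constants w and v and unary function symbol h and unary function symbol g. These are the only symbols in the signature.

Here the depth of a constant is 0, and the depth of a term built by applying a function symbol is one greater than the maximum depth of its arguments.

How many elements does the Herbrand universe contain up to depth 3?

30

Count level by level. With function symbols h/1, g/1, the terms of depth ≤ k are the 2 constants together with each function applied to depth-≤(k−1) tuples, so N_k = 2 + N_{k-1} + N_{k-1}.
N_0 = 2
N_1 = 2 + 2 + 2 = 6
N_2 = 2 + 6 + 6 = 14
N_3 = 2 + 14 + 14 = 30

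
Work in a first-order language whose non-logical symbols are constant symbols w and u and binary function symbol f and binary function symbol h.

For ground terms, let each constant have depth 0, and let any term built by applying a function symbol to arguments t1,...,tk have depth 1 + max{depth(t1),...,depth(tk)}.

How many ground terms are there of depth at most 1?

Count level by level. With function symbols f/2, h/2, the terms of depth ≤ k are the 2 constants together with each function applied to depth-≤(k−1) tuples, so N_k = 2 + N_{k-1}^2 + N_{k-1}^2.
N_0 = 2
N_1 = 2 + 2^2 + 2^2 = 10

10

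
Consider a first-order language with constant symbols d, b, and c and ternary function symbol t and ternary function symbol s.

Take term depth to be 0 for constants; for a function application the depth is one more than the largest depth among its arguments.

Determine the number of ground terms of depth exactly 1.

Let N_k count ground terms of depth at most k. Each non-constant term of depth ≤ k is some function symbol applied to depth-≤(k−1) arguments, giving N_k = 3 + N_{k-1}^3 + N_{k-1}^3.
N_0 = 3
N_1 = 3 + 3^3 + 3^3 = 57
Terms of depth exactly 1: N_1 − N_0 = 57 − 3 = 54.

54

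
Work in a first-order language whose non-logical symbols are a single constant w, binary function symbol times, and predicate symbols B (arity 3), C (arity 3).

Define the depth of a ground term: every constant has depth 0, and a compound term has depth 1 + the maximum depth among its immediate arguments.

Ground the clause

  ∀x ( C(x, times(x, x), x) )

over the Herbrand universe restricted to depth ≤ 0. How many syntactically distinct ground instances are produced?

1

Ground terms of depth ≤ 0:
  Count level by level. With function symbols times/2, the terms of depth ≤ k are the 1 constant together with each function applied to depth-≤(k−1) tuples, so N_k = 1 + N_{k-1}^2.
  N_0 = 1
  Explicitly: w.
So there is exactly 1 ground term available for substitution.
There is 1 variable to instantiate (x),  occurring in at least one literal, so different choices give different ground instances.
Number of ground instances = 1.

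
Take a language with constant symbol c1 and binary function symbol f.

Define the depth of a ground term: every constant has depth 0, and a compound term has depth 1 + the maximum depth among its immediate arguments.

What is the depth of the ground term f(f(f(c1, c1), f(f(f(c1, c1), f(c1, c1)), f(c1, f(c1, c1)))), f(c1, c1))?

depth(f(c1, c1)) = 1 + max(0, 0) = 1
depth(f(f(c1, c1), f(c1, c1))) = 1 + max(1, 1) = 2
depth(f(c1, f(c1, c1))) = 1 + max(0, 1) = 2
depth(f(f(f(c1, c1), f(c1, c1)), f(c1, f(c1, c1)))) = 1 + max(2, 2) = 3
depth(f(f(c1, c1), f(f(f(c1, c1), f(c1, c1)), f(c1, f(c1, c1))))) = 1 + max(1, 3) = 4
depth(f(f(f(c1, c1), f(f(f(c1, c1), f(c1, c1)), f(c1, f(c1, c1)))), f(c1, c1))) = 1 + max(4, 1) = 5

5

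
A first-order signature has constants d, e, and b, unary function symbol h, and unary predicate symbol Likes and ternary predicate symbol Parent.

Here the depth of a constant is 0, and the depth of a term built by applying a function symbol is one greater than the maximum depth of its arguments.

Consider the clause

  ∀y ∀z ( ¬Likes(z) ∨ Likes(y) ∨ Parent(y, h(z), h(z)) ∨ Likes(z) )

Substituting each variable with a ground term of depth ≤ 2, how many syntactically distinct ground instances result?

Ground terms of depth ≤ 2:
  Count level by level. With function symbols h/1, the terms of depth ≤ k are the 3 constants together with each function applied to depth-≤(k−1) tuples, so N_k = 3 + N_{k-1}.
  N_0 = 3
  N_1 = 3 + 3 = 6
  N_2 = 3 + 6 = 9
  Explicitly: d, e, b, h(d), h(e), h(b), h(h(d)), h(h(e)), h(h(b)).
So there are 9 ground terms available for substitution.
There are 2 variables to instantiate (y, z), each occurring in at least one literal, so different choices give different ground instances.
Number of ground instances = 9^2 = 81.

81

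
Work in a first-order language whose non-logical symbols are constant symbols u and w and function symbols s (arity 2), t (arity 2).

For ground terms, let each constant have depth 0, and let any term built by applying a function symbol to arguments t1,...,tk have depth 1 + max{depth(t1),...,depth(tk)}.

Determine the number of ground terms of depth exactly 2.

192

Count level by level. With function symbols s/2, t/2, the terms of depth ≤ k are the 2 constants together with each function applied to depth-≤(k−1) tuples, so N_k = 2 + N_{k-1}^2 + N_{k-1}^2.
N_0 = 2
N_1 = 2 + 2^2 + 2^2 = 10
N_2 = 2 + 10^2 + 10^2 = 202
Terms of depth exactly 2: N_2 − N_1 = 202 − 10 = 192.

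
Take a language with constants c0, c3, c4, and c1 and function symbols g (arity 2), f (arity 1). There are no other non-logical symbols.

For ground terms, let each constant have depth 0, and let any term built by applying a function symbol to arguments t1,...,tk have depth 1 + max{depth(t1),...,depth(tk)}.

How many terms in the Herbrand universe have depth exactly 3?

364820

If N_k denotes the number of depth-≤k ground terms, the 4 constants give N_0 = 4, and each function symbol of arity r contributes N_{k-1}^r new terms at level k: N_k = 4 + N_{k-1}^2 + N_{k-1}.
N_0 = 4
N_1 = 4 + 4^2 + 4 = 24
N_2 = 4 + 24^2 + 24 = 604
N_3 = 4 + 604^2 + 604 = 365424
Terms of depth exactly 3: N_3 − N_2 = 365424 − 604 = 364820.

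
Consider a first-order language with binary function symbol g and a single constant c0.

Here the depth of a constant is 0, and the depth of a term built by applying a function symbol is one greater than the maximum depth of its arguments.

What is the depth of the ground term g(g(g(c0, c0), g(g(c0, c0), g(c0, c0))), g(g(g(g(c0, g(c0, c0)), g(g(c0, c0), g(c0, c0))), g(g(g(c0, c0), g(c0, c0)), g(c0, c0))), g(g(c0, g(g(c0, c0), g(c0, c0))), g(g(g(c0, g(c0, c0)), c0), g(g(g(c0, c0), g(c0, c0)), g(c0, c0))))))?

7

depth(g(c0, c0)) = 1 + max(0, 0) = 1
depth(g(g(c0, c0), g(c0, c0))) = 1 + max(1, 1) = 2
depth(g(g(c0, c0), g(g(c0, c0), g(c0, c0)))) = 1 + max(1, 2) = 3
depth(g(c0, g(c0, c0))) = 1 + max(0, 1) = 2
depth(g(g(c0, g(c0, c0)), g(g(c0, c0), g(c0, c0)))) = 1 + max(2, 2) = 3
depth(g(g(g(c0, c0), g(c0, c0)), g(c0, c0))) = 1 + max(2, 1) = 3
depth(g(g(g(c0, g(c0, c0)), g(g(c0, c0), g(c0, c0))), g(g(g(c0, c0), g(c0, c0)), g(c0, c0)))) = 1 + max(3, 3) = 4
depth(g(c0, g(g(c0, c0), g(c0, c0)))) = 1 + max(0, 2) = 3
depth(g(g(c0, g(c0, c0)), c0)) = 1 + max(2, 0) = 3
depth(g(g(g(c0, g(c0, c0)), c0), g(g(g(c0, c0), g(c0, c0)), g(c0, c0)))) = 1 + max(3, 3) = 4
depth(g(g(c0, g(g(c0, c0), g(c0, c0))), g(g(g(c0, g(c0, c0)), c0), g(g(g(c0, c0), g(c0, c0)), g(c0, c0))))) = 1 + max(3, 4) = 5
depth(g(g(g(g(c0, g(c0, c0)), g(g(c0, c0), g(c0, c0))), g(g(g(c0, c0), g(c0, c0)), g(c0, c0))), g(g(c0, g(g(c0, c0), g(c0, c0))), g(g(g(c0, g(c0, c0)), c0), g(g(g(c0, c0), g(c0, c0)), g(c0, c0)))))) = 1 + max(4, 5) = 6
depth(g(g(g(c0, c0), g(g(c0, c0), g(c0, c0))), g(g(g(g(c0, g(c0, c0)), g(g(c0, c0), g(c0, c0))), g(g(g(c0, c0), g(c0, c0)), g(c0, c0))), g(g(c0, g(g(c0, c0), g(c0, c0))), g(g(g(c0, g(c0, c0)), c0), g(g(g(c0, c0), g(c0, c0)), g(c0, c0))))))) = 1 + max(3, 6) = 7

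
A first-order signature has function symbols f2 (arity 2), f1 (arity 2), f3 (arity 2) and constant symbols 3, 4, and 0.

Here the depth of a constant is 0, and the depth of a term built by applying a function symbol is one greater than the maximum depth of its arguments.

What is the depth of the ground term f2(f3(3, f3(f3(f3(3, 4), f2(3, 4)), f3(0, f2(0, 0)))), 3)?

5

depth(f3(3, 4)) = 1 + max(0, 0) = 1
depth(f2(3, 4)) = 1 + max(0, 0) = 1
depth(f3(f3(3, 4), f2(3, 4))) = 1 + max(1, 1) = 2
depth(f2(0, 0)) = 1 + max(0, 0) = 1
depth(f3(0, f2(0, 0))) = 1 + max(0, 1) = 2
depth(f3(f3(f3(3, 4), f2(3, 4)), f3(0, f2(0, 0)))) = 1 + max(2, 2) = 3
depth(f3(3, f3(f3(f3(3, 4), f2(3, 4)), f3(0, f2(0, 0))))) = 1 + max(0, 3) = 4
depth(f2(f3(3, f3(f3(f3(3, 4), f2(3, 4)), f3(0, f2(0, 0)))), 3)) = 1 + max(4, 0) = 5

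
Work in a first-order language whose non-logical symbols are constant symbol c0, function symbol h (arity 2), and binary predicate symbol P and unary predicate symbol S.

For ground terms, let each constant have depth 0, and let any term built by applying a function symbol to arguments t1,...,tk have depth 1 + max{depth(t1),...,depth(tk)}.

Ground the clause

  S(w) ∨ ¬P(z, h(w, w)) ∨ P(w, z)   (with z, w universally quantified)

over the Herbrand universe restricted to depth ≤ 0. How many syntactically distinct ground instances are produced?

Ground terms of depth ≤ 0:
  Write N_k for the number of ground terms of depth ≤ k. A term of depth ≤ k is either a constant or a function symbol applied to arguments of depth ≤ k−1, so N_k = 1 + N_{k-1}^2.
  N_0 = 1
So there is exactly 1 ground term available for substitution.
The body mentions every one of the 2 quantified variables; since ground terms form a free algebra, no two substitutions collapse to the same formula.
Number of ground instances = 1^2 = 1.

1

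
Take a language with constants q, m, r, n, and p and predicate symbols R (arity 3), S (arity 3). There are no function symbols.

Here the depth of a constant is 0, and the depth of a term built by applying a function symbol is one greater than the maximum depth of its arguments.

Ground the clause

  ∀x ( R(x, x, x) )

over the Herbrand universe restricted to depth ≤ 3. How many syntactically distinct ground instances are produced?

Ground terms of depth ≤ 3:
  With no function symbols every ground term is a constant, so there are exactly 5 ground terms at every depth bound.
  N_0 = 5
  N_1 = 5
  N_2 = 5
  N_3 = 5
  Explicitly: q, m, r, n, p.
So there are 5 ground terms available for substitution.
There is 1 variable to instantiate (x),  occurring in at least one literal, so different choices give different ground instances.
Number of ground instances = 5.

5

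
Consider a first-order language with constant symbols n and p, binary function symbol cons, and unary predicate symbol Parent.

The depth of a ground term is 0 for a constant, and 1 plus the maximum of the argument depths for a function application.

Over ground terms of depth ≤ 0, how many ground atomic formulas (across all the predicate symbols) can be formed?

First count ground terms of depth ≤ 0.
Let N_k = |{terms of depth ≤ k}|. Then N_0 = 2 and N_k = 2 + N_{k-1}^2 for k ≥ 1 (one summand per function symbol, arity giving the exponent).
N_0 = 2
Explicitly: n, p.
So |H| = 2.
Each predicate of arity r yields |H|^r ground atoms (one per choice of an r-tuple from H):
  Parent: 2
Total ground atoms: 2.

2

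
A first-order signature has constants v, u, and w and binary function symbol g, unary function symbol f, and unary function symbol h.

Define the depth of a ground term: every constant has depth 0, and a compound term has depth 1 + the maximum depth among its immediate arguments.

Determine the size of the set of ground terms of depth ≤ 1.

18

Let N_k = |{terms of depth ≤ k}|. Then N_0 = 3 and N_k = 3 + N_{k-1}^2 + N_{k-1} + N_{k-1} for k ≥ 1 (one summand per function symbol, arity giving the exponent).
N_0 = 3
N_1 = 3 + 3^2 + 3 + 3 = 18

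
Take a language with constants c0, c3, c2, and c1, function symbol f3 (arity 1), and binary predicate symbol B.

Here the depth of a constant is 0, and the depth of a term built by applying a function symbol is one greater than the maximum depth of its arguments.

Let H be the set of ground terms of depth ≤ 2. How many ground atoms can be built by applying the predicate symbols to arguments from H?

First count ground terms of depth ≤ 2.
Let N_k = |{terms of depth ≤ k}|. Then N_0 = 4 and N_k = 4 + N_{k-1} for k ≥ 1 (one summand per function symbol, arity giving the exponent).
N_0 = 4
N_1 = 4 + 4 = 8
N_2 = 4 + 8 = 12
Explicitly: c0, c3, c2, c1, f3(c0), f3(c3), f3(c2), f3(c1), f3(f3(c0)), f3(f3(c3)), f3(f3(c2)), f3(f3(c1)).
So |H| = 12.
A ground atom is a predicate applied to a tuple of terms from H, so the count is the sum over predicates of |H|^arity:
  B: 12^2 = 144
Total ground atoms: 144.

144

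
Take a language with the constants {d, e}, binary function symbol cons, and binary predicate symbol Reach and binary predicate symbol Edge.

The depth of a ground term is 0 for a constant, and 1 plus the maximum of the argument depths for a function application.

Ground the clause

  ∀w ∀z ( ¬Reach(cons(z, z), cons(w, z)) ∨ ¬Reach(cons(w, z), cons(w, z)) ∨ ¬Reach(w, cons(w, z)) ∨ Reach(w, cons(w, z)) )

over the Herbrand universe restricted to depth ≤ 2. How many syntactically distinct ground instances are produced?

1444

Ground terms of depth ≤ 2:
  Write N_k for the number of ground terms of depth ≤ k. A term of depth ≤ k is either a constant or a function symbol applied to arguments of depth ≤ k−1, so N_k = 2 + N_{k-1}^2.
  N_0 = 2
  N_1 = 2 + 2^2 = 6
  N_2 = 2 + 6^2 = 38
So there are 38 ground terms available for substitution.
The clause has 2 distinct variables (w, z), each appearing in the body. In the free term algebra distinct substitutions yield syntactically distinct ground instances.
Number of ground instances = 38^2 = 1444.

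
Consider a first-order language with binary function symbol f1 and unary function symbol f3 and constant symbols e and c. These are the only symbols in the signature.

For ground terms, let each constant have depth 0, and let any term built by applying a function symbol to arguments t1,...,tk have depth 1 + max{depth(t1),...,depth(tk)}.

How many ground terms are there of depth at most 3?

Let N_k count ground terms of depth at most k. Each non-constant term of depth ≤ k is some function symbol applied to depth-≤(k−1) arguments, giving N_k = 2 + N_{k-1}^2 + N_{k-1}.
N_0 = 2
N_1 = 2 + 2^2 + 2 = 8
N_2 = 2 + 8^2 + 8 = 74
N_3 = 2 + 74^2 + 74 = 5552

5552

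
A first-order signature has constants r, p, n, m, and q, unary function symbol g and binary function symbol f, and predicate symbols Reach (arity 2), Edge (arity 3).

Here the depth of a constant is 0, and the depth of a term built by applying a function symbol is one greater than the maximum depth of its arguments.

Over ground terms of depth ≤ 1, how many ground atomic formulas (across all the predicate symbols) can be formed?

First count ground terms of depth ≤ 1.
Let N_k count ground terms of depth at most k. Each non-constant term of depth ≤ k is some function symbol applied to depth-≤(k−1) arguments, giving N_k = 5 + N_{k-1} + N_{k-1}^2.
N_0 = 5
N_1 = 5 + 5 + 5^2 = 35
So |H| = 35.
A ground atom is a predicate applied to a tuple of terms from H, so the count is the sum over predicates of |H|^arity:
  Reach: 35^2 = 1225;  Edge: 35^3 = 42875
Total ground atoms: 1225 + 42875 = 44100.

44100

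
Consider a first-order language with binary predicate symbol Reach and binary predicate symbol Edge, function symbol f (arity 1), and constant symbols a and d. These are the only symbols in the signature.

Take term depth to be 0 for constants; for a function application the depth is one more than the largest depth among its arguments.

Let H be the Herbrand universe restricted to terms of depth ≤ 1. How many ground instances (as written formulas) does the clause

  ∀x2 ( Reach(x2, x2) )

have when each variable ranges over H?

4

Ground terms of depth ≤ 1:
  Let N_k = |{terms of depth ≤ k}|. Then N_0 = 2 and N_k = 2 + N_{k-1} for k ≥ 1 (one summand per function symbol, arity giving the exponent).
  N_0 = 2
  N_1 = 2 + 2 = 4
  Explicitly: a, d, f(a), f(d).
So there are 4 ground terms available for substitution.
The variable x2 ranges independently over the available ground terms, and distinct assignments produce distinct instances.
Number of ground instances = 4.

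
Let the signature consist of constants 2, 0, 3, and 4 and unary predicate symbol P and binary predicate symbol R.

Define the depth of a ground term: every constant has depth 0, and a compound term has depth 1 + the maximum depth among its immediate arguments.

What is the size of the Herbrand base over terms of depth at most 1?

First count ground terms of depth ≤ 1.
With no function symbols every ground term is a constant, so there are exactly 4 ground terms at every depth bound.
N_0 = 4
N_1 = 4
Explicitly: 2, 0, 3, 4.
So |H| = 4.
Each predicate of arity r yields |H|^r ground atoms (one per choice of an r-tuple from H):
  P: 4;  R: 4^2 = 16
Total ground atoms: 4 + 16 = 20.

20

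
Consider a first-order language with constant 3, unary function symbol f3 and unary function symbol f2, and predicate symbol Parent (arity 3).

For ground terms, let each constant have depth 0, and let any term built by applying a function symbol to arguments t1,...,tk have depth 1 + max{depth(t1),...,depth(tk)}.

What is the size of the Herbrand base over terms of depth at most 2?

343

First count ground terms of depth ≤ 2.
Let N_k count ground terms of depth at most k. Each non-constant term of depth ≤ k is some function symbol applied to depth-≤(k−1) arguments, giving N_k = 1 + N_{k-1} + N_{k-1}.
N_0 = 1
N_1 = 1 + 1 + 1 = 3
N_2 = 1 + 3 + 3 = 7
Explicitly: 3, f3(3), f3(f3(3)), f3(f2(3)), f2(3), f2(f3(3)), f2(f2(3)).
So |H| = 7.
A ground atom is a predicate applied to a tuple of terms from H, so the count is the sum over predicates of |H|^arity:
  Parent: 7^3 = 343
Total ground atoms: 343.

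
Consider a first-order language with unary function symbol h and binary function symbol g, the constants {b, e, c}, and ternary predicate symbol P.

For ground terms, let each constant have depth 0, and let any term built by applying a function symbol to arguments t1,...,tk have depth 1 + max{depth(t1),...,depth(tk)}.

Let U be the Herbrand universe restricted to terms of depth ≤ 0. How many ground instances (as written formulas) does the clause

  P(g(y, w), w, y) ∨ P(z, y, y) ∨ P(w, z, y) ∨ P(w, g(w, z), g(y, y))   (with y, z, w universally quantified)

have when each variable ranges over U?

Ground terms of depth ≤ 0:
  If N_k denotes the number of depth-≤k ground terms, the 3 constants give N_0 = 3, and each function symbol of arity r contributes N_{k-1}^r new terms at level k: N_k = 3 + N_{k-1} + N_{k-1}^2.
  N_0 = 3
  Explicitly: b, e, c.
So there are 3 ground terms available for substitution.
The body mentions every one of the 3 quantified variables; since ground terms form a free algebra, no two substitutions collapse to the same formula.
Number of ground instances = 3^3 = 27.

27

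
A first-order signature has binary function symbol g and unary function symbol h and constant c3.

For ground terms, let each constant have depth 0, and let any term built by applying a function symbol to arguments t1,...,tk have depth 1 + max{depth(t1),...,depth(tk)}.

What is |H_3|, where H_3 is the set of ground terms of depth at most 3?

183

Write N_k for the number of ground terms of depth ≤ k. A term of depth ≤ k is either a constant or a function symbol applied to arguments of depth ≤ k−1, so N_k = 1 + N_{k-1}^2 + N_{k-1}.
N_0 = 1
N_1 = 1 + 1^2 + 1 = 3
N_2 = 1 + 3^2 + 3 = 13
N_3 = 1 + 13^2 + 13 = 183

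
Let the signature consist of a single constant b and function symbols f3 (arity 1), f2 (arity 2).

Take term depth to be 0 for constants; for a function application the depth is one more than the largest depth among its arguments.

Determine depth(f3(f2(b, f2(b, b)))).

3

depth(f2(b, b)) = 1 + max(0, 0) = 1
depth(f2(b, f2(b, b))) = 1 + max(0, 1) = 2
depth(f3(f2(b, f2(b, b)))) = 1 + depth(f2(b, f2(b, b))) = 1 + 2 = 3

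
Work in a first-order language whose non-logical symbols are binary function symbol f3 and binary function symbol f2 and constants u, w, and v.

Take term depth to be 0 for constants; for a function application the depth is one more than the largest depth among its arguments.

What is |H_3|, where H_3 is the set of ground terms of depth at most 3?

If N_k denotes the number of depth-≤k ground terms, the 3 constants give N_0 = 3, and each function symbol of arity r contributes N_{k-1}^r new terms at level k: N_k = 3 + N_{k-1}^2 + N_{k-1}^2.
N_0 = 3
N_1 = 3 + 3^2 + 3^2 = 21
N_2 = 3 + 21^2 + 21^2 = 885
N_3 = 3 + 885^2 + 885^2 = 1566453

1566453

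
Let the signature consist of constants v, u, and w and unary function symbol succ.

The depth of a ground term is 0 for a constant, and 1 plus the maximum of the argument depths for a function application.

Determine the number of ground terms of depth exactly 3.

Let N_k = |{terms of depth ≤ k}|. Then N_0 = 3 and N_k = 3 + N_{k-1} for k ≥ 1 (one summand per function symbol, arity giving the exponent).
N_0 = 3
N_1 = 3 + 3 = 6
N_2 = 3 + 6 = 9
N_3 = 3 + 9 = 12
Terms of depth exactly 3: N_3 − N_2 = 12 − 9 = 3.

3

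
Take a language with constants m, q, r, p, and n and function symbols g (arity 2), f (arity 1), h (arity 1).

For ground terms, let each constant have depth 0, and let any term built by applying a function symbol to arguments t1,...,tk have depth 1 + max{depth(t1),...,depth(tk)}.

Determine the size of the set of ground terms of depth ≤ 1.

40

Write N_k for the number of ground terms of depth ≤ k. A term of depth ≤ k is either a constant or a function symbol applied to arguments of depth ≤ k−1, so N_k = 5 + N_{k-1}^2 + N_{k-1} + N_{k-1}.
N_0 = 5
N_1 = 5 + 5^2 + 5 + 5 = 40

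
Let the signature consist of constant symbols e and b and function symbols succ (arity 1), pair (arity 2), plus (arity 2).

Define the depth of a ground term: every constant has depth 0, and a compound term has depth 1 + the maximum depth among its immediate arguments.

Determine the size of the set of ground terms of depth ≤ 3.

If N_k denotes the number of depth-≤k ground terms, the 2 constants give N_0 = 2, and each function symbol of arity r contributes N_{k-1}^r new terms at level k: N_k = 2 + N_{k-1} + N_{k-1}^2 + N_{k-1}^2.
N_0 = 2
N_1 = 2 + 2 + 2^2 + 2^2 = 12
N_2 = 2 + 12 + 12^2 + 12^2 = 302
N_3 = 2 + 302 + 302^2 + 302^2 = 182712

182712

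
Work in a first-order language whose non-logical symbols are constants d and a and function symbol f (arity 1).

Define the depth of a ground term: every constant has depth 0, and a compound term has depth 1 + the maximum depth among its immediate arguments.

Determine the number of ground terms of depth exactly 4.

If N_k denotes the number of depth-≤k ground terms, the 2 constants give N_0 = 2, and each function symbol of arity r contributes N_{k-1}^r new terms at level k: N_k = 2 + N_{k-1}.
N_0 = 2
N_1 = 2 + 2 = 4
N_2 = 2 + 4 = 6
N_3 = 2 + 6 = 8
N_4 = 2 + 8 = 10
Terms of depth exactly 4: N_4 − N_3 = 10 − 8 = 2.

2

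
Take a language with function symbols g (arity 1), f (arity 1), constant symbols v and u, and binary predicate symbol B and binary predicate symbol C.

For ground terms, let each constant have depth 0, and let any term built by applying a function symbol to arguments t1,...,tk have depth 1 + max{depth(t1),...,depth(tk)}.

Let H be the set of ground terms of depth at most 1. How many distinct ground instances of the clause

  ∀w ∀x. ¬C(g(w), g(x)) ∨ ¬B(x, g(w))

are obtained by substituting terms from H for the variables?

36

Ground terms of depth ≤ 1:
  Let N_k count ground terms of depth at most k. Each non-constant term of depth ≤ k is some function symbol applied to depth-≤(k−1) arguments, giving N_k = 2 + N_{k-1} + N_{k-1}.
  N_0 = 2
  N_1 = 2 + 2 + 2 = 6
So there are 6 ground terms available for substitution.
The clause has 2 distinct variables (w, x), each appearing in the body. In the free term algebra distinct substitutions yield syntactically distinct ground instances.
Number of ground instances = 6^2 = 36.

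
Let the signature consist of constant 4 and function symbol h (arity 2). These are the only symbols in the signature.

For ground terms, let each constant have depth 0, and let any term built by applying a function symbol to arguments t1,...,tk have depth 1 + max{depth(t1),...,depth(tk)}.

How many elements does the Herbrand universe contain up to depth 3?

If N_k denotes the number of depth-≤k ground terms, the 1 constant gives N_0 = 1, and each function symbol of arity r contributes N_{k-1}^r new terms at level k: N_k = 1 + N_{k-1}^2.
N_0 = 1
N_1 = 1 + 1^2 = 2
N_2 = 1 + 2^2 = 5
N_3 = 1 + 5^2 = 26

26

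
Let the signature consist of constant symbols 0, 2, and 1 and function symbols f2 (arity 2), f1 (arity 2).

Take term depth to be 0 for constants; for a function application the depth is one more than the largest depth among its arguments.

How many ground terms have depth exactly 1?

Let N_k count ground terms of depth at most k. Each non-constant term of depth ≤ k is some function symbol applied to depth-≤(k−1) arguments, giving N_k = 3 + N_{k-1}^2 + N_{k-1}^2.
N_0 = 3
N_1 = 3 + 3^2 + 3^2 = 21
Terms of depth exactly 1: N_1 − N_0 = 21 − 3 = 18.

18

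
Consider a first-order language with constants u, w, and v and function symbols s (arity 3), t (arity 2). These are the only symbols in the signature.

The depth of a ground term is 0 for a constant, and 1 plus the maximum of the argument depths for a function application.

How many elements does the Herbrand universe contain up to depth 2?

60843

Let N_k = |{terms of depth ≤ k}|. Then N_0 = 3 and N_k = 3 + N_{k-1}^3 + N_{k-1}^2 for k ≥ 1 (one summand per function symbol, arity giving the exponent).
N_0 = 3
N_1 = 3 + 3^3 + 3^2 = 39
N_2 = 3 + 39^3 + 39^2 = 60843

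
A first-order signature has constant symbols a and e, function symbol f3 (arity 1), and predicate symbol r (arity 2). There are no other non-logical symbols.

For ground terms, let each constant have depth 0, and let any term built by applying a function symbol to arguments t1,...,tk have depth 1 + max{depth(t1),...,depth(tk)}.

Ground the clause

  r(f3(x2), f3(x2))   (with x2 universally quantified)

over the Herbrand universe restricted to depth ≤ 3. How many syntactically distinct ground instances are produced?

Ground terms of depth ≤ 3:
  Let N_k count ground terms of depth at most k. Each non-constant term of depth ≤ k is some function symbol applied to depth-≤(k−1) arguments, giving N_k = 2 + N_{k-1}.
  N_0 = 2
  N_1 = 2 + 2 = 4
  N_2 = 2 + 4 = 6
  N_3 = 2 + 6 = 8
So there are 8 ground terms available for substitution.
The body mentions the single quantified variable x2; since ground terms form a free algebra, no two substitutions collapse to the same formula.
Number of ground instances = 8.

8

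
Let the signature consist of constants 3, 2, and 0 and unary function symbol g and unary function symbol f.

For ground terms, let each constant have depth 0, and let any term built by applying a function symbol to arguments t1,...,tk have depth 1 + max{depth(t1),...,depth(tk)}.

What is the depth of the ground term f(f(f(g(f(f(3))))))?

depth(f(3)) = 1 + depth(3) = 1 + 0 = 1
depth(f(f(3))) = 1 + depth(f(3)) = 1 + 1 = 2
depth(g(f(f(3)))) = 1 + depth(f(f(3))) = 1 + 2 = 3
depth(f(g(f(f(3))))) = 1 + depth(g(f(f(3)))) = 1 + 3 = 4
depth(f(f(g(f(f(3)))))) = 1 + depth(f(g(f(f(3))))) = 1 + 4 = 5
depth(f(f(f(g(f(f(3))))))) = 1 + depth(f(f(g(f(f(3)))))) = 1 + 5 = 6

6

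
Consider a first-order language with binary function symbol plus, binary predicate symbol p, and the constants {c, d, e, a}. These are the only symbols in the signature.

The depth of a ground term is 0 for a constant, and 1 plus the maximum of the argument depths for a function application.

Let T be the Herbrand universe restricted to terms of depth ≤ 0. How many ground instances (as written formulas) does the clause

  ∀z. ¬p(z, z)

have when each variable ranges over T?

4

Ground terms of depth ≤ 0:
  If N_k denotes the number of depth-≤k ground terms, the 4 constants give N_0 = 4, and each function symbol of arity r contributes N_{k-1}^r new terms at level k: N_k = 4 + N_{k-1}^2.
  N_0 = 4
  Explicitly: c, d, e, a.
So there are 4 ground terms available for substitution.
The variable z ranges independently over the available ground terms, and distinct assignments produce distinct instances.
Number of ground instances = 4.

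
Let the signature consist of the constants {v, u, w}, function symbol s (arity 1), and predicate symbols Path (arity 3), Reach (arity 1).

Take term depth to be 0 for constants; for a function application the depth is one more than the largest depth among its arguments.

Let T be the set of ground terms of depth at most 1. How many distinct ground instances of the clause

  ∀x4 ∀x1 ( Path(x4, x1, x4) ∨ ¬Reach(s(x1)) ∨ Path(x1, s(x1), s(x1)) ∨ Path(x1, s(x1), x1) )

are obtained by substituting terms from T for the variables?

36

Ground terms of depth ≤ 1:
  Count level by level. With function symbols s/1, the terms of depth ≤ k are the 3 constants together with each function applied to depth-≤(k−1) tuples, so N_k = 3 + N_{k-1}.
  N_0 = 3
  N_1 = 3 + 3 = 6
So there are 6 ground terms available for substitution.
Each of x4, x1 ranges independently over the available ground terms, and distinct assignments produce distinct instances.
Number of ground instances = 6^2 = 36.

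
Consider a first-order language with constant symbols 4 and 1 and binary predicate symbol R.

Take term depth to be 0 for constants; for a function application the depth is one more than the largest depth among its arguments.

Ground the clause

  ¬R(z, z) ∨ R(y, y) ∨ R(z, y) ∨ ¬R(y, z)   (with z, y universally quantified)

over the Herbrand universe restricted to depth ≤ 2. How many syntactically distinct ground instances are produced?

4

Ground terms of depth ≤ 2:
  With no function symbols every ground term is a constant, so there are exactly 2 ground terms at every depth bound.
  N_0 = 2
  N_1 = 2
  N_2 = 2
  Explicitly: 4, 1.
So there are 2 ground terms available for substitution.
There are 2 variables to instantiate (z, y), each occurring in at least one literal, so different choices give different ground instances.
Number of ground instances = 2^2 = 4.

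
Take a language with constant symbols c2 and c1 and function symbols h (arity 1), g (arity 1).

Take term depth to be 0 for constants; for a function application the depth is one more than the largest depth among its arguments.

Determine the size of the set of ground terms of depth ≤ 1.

6

Let N_k = |{terms of depth ≤ k}|. Then N_0 = 2 and N_k = 2 + N_{k-1} + N_{k-1} for k ≥ 1 (one summand per function symbol, arity giving the exponent).
N_0 = 2
N_1 = 2 + 2 + 2 = 6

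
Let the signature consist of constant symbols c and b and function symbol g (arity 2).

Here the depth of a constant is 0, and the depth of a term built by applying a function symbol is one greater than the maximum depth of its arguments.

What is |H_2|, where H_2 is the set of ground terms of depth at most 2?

38

Write N_k for the number of ground terms of depth ≤ k. A term of depth ≤ k is either a constant or a function symbol applied to arguments of depth ≤ k−1, so N_k = 2 + N_{k-1}^2.
N_0 = 2
N_1 = 2 + 2^2 = 6
N_2 = 2 + 6^2 = 38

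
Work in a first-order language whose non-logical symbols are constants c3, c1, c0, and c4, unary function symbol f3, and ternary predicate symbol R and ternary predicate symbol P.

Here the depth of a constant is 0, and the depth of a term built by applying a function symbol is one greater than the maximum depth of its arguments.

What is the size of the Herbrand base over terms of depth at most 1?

1024

First count ground terms of depth ≤ 1.
Let N_k = |{terms of depth ≤ k}|. Then N_0 = 4 and N_k = 4 + N_{k-1} for k ≥ 1 (one summand per function symbol, arity giving the exponent).
N_0 = 4
N_1 = 4 + 4 = 8
So |H| = 8.
Each predicate of arity r yields |H|^r ground atoms (one per choice of an r-tuple from H):
  R: 8^3 = 512;  P: 8^3 = 512
Total ground atoms: 512 + 512 = 1024.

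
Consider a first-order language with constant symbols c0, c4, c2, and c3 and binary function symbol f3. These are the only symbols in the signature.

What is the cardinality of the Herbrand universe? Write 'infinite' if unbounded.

The signature has at least one function symbol (f3, arity 2) and at least one constant (c0).
Iterating f3 gives infinitely many distinct ground terms: c0, f3(c0, c0), f3(f3(c0, c0), f3(c0, c0)), ...
So the Herbrand universe is infinite.

infinite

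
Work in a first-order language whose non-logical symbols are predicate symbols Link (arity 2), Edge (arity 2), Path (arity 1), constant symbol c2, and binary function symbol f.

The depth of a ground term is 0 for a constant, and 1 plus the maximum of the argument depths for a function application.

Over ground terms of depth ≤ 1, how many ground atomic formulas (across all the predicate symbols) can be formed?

10

First count ground terms of depth ≤ 1.
Write N_k for the number of ground terms of depth ≤ k. A term of depth ≤ k is either a constant or a function symbol applied to arguments of depth ≤ k−1, so N_k = 1 + N_{k-1}^2.
N_0 = 1
N_1 = 1 + 1^2 = 2
So |H| = 2.
A ground atom is a predicate applied to a tuple of terms from H, so the count is the sum over predicates of |H|^arity:
  Link: 2^2 = 4;  Edge: 2^2 = 4;  Path: 2
Total ground atoms: 4 + 4 + 2 = 10.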